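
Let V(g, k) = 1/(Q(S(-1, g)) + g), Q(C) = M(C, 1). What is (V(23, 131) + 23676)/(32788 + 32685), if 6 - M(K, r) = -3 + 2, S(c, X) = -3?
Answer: 710281/1964190 ≈ 0.36162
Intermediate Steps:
M(K, r) = 7 (M(K, r) = 6 - (-3 + 2) = 6 - 1*(-1) = 6 + 1 = 7)
Q(C) = 7
V(g, k) = 1/(7 + g)
(V(23, 131) + 23676)/(32788 + 32685) = (1/(7 + 23) + 23676)/(32788 + 32685) = (1/30 + 23676)/65473 = (1/30 + 23676)*(1/65473) = (710281/30)*(1/65473) = 710281/1964190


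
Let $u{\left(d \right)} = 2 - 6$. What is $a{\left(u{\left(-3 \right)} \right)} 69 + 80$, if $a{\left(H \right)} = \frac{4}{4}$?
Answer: $149$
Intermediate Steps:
$u{\left(d \right)} = -4$ ($u{\left(d \right)} = 2 - 6 = -4$)
$a{\left(H \right)} = 1$ ($a{\left(H \right)} = 4 \cdot \frac{1}{4} = 1$)
$a{\left(u{\left(-3 \right)} \right)} 69 + 80 = 1 \cdot 69 + 80 = 69 + 80 = 149$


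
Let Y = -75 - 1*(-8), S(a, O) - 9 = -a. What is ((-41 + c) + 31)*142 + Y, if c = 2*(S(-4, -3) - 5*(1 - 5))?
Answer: 7885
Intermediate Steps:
S(a, O) = 9 - a
c = 66 (c = 2*((9 - 1*(-4)) - 5*(1 - 5)) = 2*((9 + 4) - 5*(-4)) = 2*(13 + 20) = 2*33 = 66)
Y = -67 (Y = -75 + 8 = -67)
((-41 + c) + 31)*142 + Y = ((-41 + 66) + 31)*142 - 67 = (25 + 31)*142 - 67 = 56*142 - 67 = 7952 - 67 = 7885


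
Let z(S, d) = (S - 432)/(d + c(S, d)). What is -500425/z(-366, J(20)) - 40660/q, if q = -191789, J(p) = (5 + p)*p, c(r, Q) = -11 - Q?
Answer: -1055703666895/153047622 ≈ -6897.9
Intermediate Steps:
J(p) = p*(5 + p)
z(S, d) = 432/11 - S/11 (z(S, d) = (S - 432)/(d + (-11 - d)) = (-432 + S)/(-11) = (-432 + S)*(-1/11) = 432/11 - S/11)
-500425/z(-366, J(20)) - 40660/q = -500425/(432/11 - 1/11*(-366)) - 40660/(-191789) = -500425/(432/11 + 366/11) - 40660*(-1/191789) = -500425/798/11 + 40660/191789 = -500425*11/798 + 40660/191789 = -5504675/798 + 40660/191789 = -1055703666895/153047622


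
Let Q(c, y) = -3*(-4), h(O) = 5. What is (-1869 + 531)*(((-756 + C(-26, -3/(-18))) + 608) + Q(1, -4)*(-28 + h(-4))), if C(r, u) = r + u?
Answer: 601877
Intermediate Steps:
Q(c, y) = 12
(-1869 + 531)*(((-756 + C(-26, -3/(-18))) + 608) + Q(1, -4)*(-28 + h(-4))) = (-1869 + 531)*(((-756 + (-26 - 3/(-18))) + 608) + 12*(-28 + 5)) = -1338*(((-756 + (-26 - 3*(-1/18))) + 608) + 12*(-23)) = -1338*(((-756 + (-26 + ⅙)) + 608) - 276) = -1338*(((-756 - 155/6) + 608) - 276) = -1338*((-4691/6 + 608) - 276) = -1338*(-1043/6 - 276) = -1338*(-2699/6) = 601877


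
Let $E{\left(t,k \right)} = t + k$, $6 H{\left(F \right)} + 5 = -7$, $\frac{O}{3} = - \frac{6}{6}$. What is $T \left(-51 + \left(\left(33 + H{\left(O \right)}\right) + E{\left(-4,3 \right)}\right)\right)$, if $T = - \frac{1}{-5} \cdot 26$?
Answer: $- \frac{546}{5} \approx -109.2$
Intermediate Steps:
$O = -3$ ($O = 3 \left(- \frac{6}{6}\right) = 3 \left(\left(-6\right) \frac{1}{6}\right) = 3 \left(-1\right) = -3$)
$H{\left(F \right)} = -2$ ($H{\left(F \right)} = - \frac{5}{6} + \frac{1}{6} \left(-7\right) = - \frac{5}{6} - \frac{7}{6} = -2$)
$E{\left(t,k \right)} = k + t$
$T = \frac{26}{5}$ ($T = \left(-1\right) \left(- \frac{1}{5}\right) 26 = \frac{1}{5} \cdot 26 = \frac{26}{5} \approx 5.2$)
$T \left(-51 + \left(\left(33 + H{\left(O \right)}\right) + E{\left(-4,3 \right)}\right)\right) = \frac{26 \left(-51 + \left(\left(33 - 2\right) + \left(3 - 4\right)\right)\right)}{5} = \frac{26 \left(-51 + \left(31 - 1\right)\right)}{5} = \frac{26 \left(-51 + 30\right)}{5} = \frac{26}{5} \left(-21\right) = - \frac{546}{5}$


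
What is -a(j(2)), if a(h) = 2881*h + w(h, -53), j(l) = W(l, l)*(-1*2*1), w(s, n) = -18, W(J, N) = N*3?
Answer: 34590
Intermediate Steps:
W(J, N) = 3*N
j(l) = -6*l (j(l) = (3*l)*(-1*2*1) = (3*l)*(-2*1) = (3*l)*(-2) = -6*l)
a(h) = -18 + 2881*h (a(h) = 2881*h - 18 = -18 + 2881*h)
-a(j(2)) = -(-18 + 2881*(-6*2)) = -(-18 + 2881*(-12)) = -(-18 - 34572) = -1*(-34590) = 34590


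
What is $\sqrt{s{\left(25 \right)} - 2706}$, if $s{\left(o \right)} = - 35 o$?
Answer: $i \sqrt{3581} \approx 59.841 i$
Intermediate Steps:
$\sqrt{s{\left(25 \right)} - 2706} = \sqrt{\left(-35\right) 25 - 2706} = \sqrt{-875 - 2706} = \sqrt{-3581} = i \sqrt{3581}$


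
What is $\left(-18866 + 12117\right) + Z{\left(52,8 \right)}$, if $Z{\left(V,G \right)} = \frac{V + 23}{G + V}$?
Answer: $- \frac{26991}{4} \approx -6747.8$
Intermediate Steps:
$Z{\left(V,G \right)} = \frac{23 + V}{G + V}$
$\left(-18866 + 12117\right) + Z{\left(52,8 \right)} = \left(-18866 + 12117\right) + \frac{23 + 52}{8 + 52} = -6749 + \frac{1}{60} \cdot 75 = -6749 + \frac{5}{4} = - \frac{26991}{4}$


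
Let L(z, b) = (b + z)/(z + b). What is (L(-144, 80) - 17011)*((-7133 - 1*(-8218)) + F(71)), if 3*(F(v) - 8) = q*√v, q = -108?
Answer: -18591930 + 612360*√71 ≈ -1.3432e+7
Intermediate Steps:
L(z, b) = 1 (L(z, b) = (b + z)/(b + z) = 1)
F(v) = 8 - 36*√v (F(v) = 8 + (-108*√v)/3 = 8 - 36*√v)
(L(-144, 80) - 17011)*((-7133 - 1*(-8218)) + F(71)) = (1 - 17011)*((-7133 - 1*(-8218)) + (8 - 36*√71)) = -17010*((-7133 + 8218) + (8 - 36*√71)) = -17010*(1085 + (8 - 36*√71)) = -17010*(1093 - 36*√71) = -18591930 + 612360*√71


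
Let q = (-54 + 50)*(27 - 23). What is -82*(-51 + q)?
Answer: 5494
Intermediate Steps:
q = -16 (q = -4*4 = -16)
-82*(-51 + q) = -82*(-51 - 16) = -82*(-67) = 5494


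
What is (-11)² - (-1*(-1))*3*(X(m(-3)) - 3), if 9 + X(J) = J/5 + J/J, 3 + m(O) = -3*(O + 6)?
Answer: 806/5 ≈ 161.20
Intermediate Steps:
m(O) = -21 - 3*O (m(O) = -3 - 3*(O + 6) = -3 - 3*(6 + O) = -3 + (-18 - 3*O) = -21 - 3*O)
X(J) = -8 + J/5 (X(J) = -9 + (J/5 + J/J) = -9 + (J*(⅕) + 1) = -9 + (J/5 + 1) = -9 + (1 + J/5) = -8 + J/5)
(-11)² - (-1*(-1))*3*(X(m(-3)) - 3) = (-11)² - (-1*(-1))*3*((-8 + (-21 - 3*(-3))/5) - 3) = 121 - 3*((-8 + (-21 + 9)/5) - 3) = 121 - 3*((-8 + (⅕)*(-12)) - 3) = 121 - 3*((-8 - 12/5) - 3) = 121 - 3*(-52/5 - 3) = 121 - 3*(-67/5) = 121 - (-201)/5 = 121 - 1*(-201/5) = 121 + 201/5 = 806/5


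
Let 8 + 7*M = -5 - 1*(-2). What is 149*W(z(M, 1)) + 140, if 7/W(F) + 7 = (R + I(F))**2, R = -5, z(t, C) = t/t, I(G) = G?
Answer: 2303/9 ≈ 255.89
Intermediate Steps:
M = -11/7 (M = -8/7 + (-5 - 1*(-2))/7 = -8/7 + (-5 + 2)/7 = -8/7 + (1/7)*(-3) = -8/7 - 3/7 = -11/7 ≈ -1.5714)
z(t, C) = 1
W(F) = 7/(-7 + (-5 + F)**2)
149*W(z(M, 1)) + 140 = 149*(7/(-7 + (-5 + 1)**2)) + 140 = 149*(7/(-7 + (-4)**2)) + 140 = 149*(7/(-7 + 16)) + 140 = 149*(7/9) + 140 = 1043/9 + 140 = 2303/9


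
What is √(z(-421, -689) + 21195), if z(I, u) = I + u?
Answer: √20085 ≈ 141.72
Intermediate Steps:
√(z(-421, -689) + 21195) = √((-421 - 689) + 21195) = √(-1110 + 21195) = √20085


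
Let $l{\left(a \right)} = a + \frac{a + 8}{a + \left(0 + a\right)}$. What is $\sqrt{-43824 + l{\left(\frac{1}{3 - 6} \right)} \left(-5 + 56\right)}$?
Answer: $\frac{i \sqrt{177710}}{2} \approx 210.78 i$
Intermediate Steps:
$l{\left(a \right)} = a + \frac{8 + a}{2 a}$ ($l{\left(a \right)} = a + \frac{8 + a}{a + a} = a + \frac{8 + a}{2 a}$)
$\sqrt{-43824 + l{\left(\frac{1}{3 - 6} \right)} \left(-5 + 56\right)} = \sqrt{-43824 + \left(\frac{1}{2} + \frac{1}{3 - 6} + \frac{4}{\frac{1}{3 - 6}}\right) \left(-5 + 56\right)} = \sqrt{-43824 + \left(\frac{1}{2} + \frac{1}{-3} + \frac{4}{\frac{1}{-3}}\right) 51} = \sqrt{-43824 + \left(\frac{1}{2} - \frac{1}{3} + \frac{4}{- \frac{1}{3}}\right) 51} = \sqrt{-43824 + \left(\frac{1}{2} - \frac{1}{3} + 4 \left(-3\right)\right) 51} = \sqrt{-43824 + \left(\frac{1}{2} - \frac{1}{3} - 12\right) 51} = \sqrt{-43824 - \frac{1207}{2}} = \sqrt{- \frac{88855}{2}} = \frac{i \sqrt{177710}}{2}$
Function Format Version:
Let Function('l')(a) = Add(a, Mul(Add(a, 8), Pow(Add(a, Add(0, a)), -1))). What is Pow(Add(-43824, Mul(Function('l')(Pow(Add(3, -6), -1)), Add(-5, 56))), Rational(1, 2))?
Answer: Mul(Rational(1, 2), I, Pow(177710, Rational(1, 2))) ≈ Mul(210.78, I)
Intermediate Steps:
Function('l')(a) = Add(a, Mul(Rational(1, 2), Pow(a, -1), Add(8, a))) (Function('l')(a) = Add(a, Mul(Add(8, a), Pow(Add(a, a), -1))) = Add(a, Mul(Add(8, a), Pow(Mul(2, a), -1))) = Add(a, Mul(Add(8, a), Mul(Rational(1, 2), Pow(a, -1)))) = Add(a, Mul(Rational(1, 2), Pow(a, -1), Add(8, a))))
Pow(Add(-43824, Mul(Function('l')(Pow(Add(3, -6), -1)), Add(-5, 56))), Rational(1, 2)) = Pow(Add(-43824, Mul(Add(Rational(1, 2), Pow(Add(3, -6), -1), Mul(4, Pow(Pow(Add(3, -6), -1), -1))), Add(-5, 56))), Rational(1, 2)) = Pow(Add(-43824, Mul(Add(Rational(1, 2), Pow(-3, -1), Mul(4, Pow(Pow(-3, -1), -1))), 51)), Rational(1, 2)) = Pow(Add(-43824, Mul(Add(Rational(1, 2), Rational(-1, 3), Mul(4, Pow(Rational(-1, 3), -1))), 51)), Rational(1, 2)) = Pow(Add(-43824, Mul(Add(Rational(1, 2), Rational(-1, 3), Mul(4, -3)), 51)), Rational(1, 2)) = Pow(Add(-43824, Mul(Add(Rational(1, 2), Rational(-1, 3), -12), 51)), Rational(1, 2)) = Pow(Add(-43824, Mul(Rational(-71, 6), 51)), Rational(1, 2)) = Pow(Add(-43824, Rational(-1207, 2)), Rational(1, 2)) = Pow(Rational(-88855, 2), Rational(1, 2)) = Mul(Rational(1, 2), I, Pow(177710, Rational(1, 2)))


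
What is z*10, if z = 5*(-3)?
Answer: -150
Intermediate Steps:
z = -15
z*10 = -15*10 = -150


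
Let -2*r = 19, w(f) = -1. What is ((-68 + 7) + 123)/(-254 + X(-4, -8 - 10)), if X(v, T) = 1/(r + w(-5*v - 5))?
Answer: -651/2668 ≈ -0.24400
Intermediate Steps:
r = -19/2 (r = -½*19 = -19/2 ≈ -9.5000)
X(v, T) = -2/21 (X(v, T) = 1/(-19/2 - 1) = 1/(-21/2) = -2/21)
((-68 + 7) + 123)/(-254 + X(-4, -8 - 10)) = ((-68 + 7) + 123)/(-254 - 2/21) = (-61 + 123)/(-5336/21) = 62*(-21/5336) = -651/2668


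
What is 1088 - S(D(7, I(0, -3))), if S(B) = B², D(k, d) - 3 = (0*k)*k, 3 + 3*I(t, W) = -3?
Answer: 1079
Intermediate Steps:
I(t, W) = -2 (I(t, W) = -1 + (⅓)*(-3) = -1 - 1 = -2)
D(k, d) = 3 (D(k, d) = 3 + (0*k)*k = 3 + 0*k = 3 + 0 = 3)
1088 - S(D(7, I(0, -3))) = 1088 - 1*3² = 1088 - 1*9 = 1088 - 9 = 1079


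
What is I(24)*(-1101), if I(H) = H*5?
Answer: -132120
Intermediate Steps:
I(H) = 5*H
I(24)*(-1101) = (5*24)*(-1101) = 120*(-1101) = -132120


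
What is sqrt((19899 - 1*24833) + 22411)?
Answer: sqrt(17477) ≈ 132.20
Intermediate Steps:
sqrt((19899 - 1*24833) + 22411) = sqrt((19899 - 24833) + 22411) = sqrt(-4934 + 22411) = sqrt(17477)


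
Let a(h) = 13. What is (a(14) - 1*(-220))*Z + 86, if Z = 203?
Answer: 47385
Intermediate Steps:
(a(14) - 1*(-220))*Z + 86 = (13 - 1*(-220))*203 + 86 = (13 + 220)*203 + 86 = 233*203 + 86 = 47299 + 86 = 47385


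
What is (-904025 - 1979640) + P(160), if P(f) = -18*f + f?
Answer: -2886385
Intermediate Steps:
P(f) = -17*f
(-904025 - 1979640) + P(160) = (-904025 - 1979640) - 17*160 = -2883665 - 2720 = -2886385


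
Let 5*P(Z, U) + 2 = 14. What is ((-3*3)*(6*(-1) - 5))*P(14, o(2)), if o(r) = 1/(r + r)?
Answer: 1188/5 ≈ 237.60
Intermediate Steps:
o(r) = 1/(2*r)
P(Z, U) = 12/5 (P(Z, U) = -⅖ + (⅕)*14 = -⅖ + 14/5 = 12/5)
((-3*3)*(6*(-1) - 5))*P(14, o(2)) = ((-3*3)*(6*(-1) - 5))*(12/5) = -9*(-6 - 5)*(12/5) = -9*(-11)*(12/5) = 99*(12/5) = 1188/5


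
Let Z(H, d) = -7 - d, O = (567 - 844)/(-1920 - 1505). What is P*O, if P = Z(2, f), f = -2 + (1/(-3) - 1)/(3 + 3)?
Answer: -11911/30825 ≈ -0.38641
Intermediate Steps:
f = -20/9 (f = -2 + (-⅓ - 1)/6 = -2 - 4/3*⅙ = -2 - 2/9 = -20/9 ≈ -2.2222)
O = 277/3425 (O = -277/(-3425) = -277*(-1/3425) = 277/3425 ≈ 0.080876)
P = -43/9 (P = -7 - 1*(-20/9) = -7 + 20/9 = -43/9 ≈ -4.7778)
P*O = -43/9*277/3425 = -11911/30825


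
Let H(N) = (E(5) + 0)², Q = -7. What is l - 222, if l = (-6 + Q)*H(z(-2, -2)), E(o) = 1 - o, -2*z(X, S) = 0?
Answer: -430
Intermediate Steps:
z(X, S) = 0 (z(X, S) = -½*0 = 0)
H(N) = 16 (H(N) = ((1 - 1*5) + 0)² = ((1 - 5) + 0)² = (-4 + 0)² = (-4)² = 16)
l = -208 (l = (-6 - 7)*16 = -13*16 = -208)
l - 222 = -208 - 222 = -430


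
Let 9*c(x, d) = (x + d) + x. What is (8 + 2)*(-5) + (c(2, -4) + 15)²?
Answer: 175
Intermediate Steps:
c(x, d) = d/9 + 2*x/9 (c(x, d) = ((x + d) + x)/9 = ((d + x) + x)/9 = (d + 2*x)/9 = d/9 + 2*x/9)
(8 + 2)*(-5) + (c(2, -4) + 15)² = (8 + 2)*(-5) + (((⅑)*(-4) + (2/9)*2) + 15)² = 10*(-5) + ((-4/9 + 4/9) + 15)² = -50 + (0 + 15)² = -50 + 15² = -50 + 225 = 175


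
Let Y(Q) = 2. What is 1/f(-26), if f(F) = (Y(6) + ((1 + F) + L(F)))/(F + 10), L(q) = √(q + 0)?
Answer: 368/555 + 16*I*√26/555 ≈ 0.66306 + 0.147*I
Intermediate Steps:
L(q) = √q
f(F) = (3 + F + √F)/(10 + F) (f(F) = (2 + ((1 + F) + √F))/(F + 10) = (2 + (1 + F + √F))/(10 + F) = (3 + F + √F)/(10 + F))
1/f(-26) = 1/((3 - 26 + √(-26))/(10 - 26)) = 1/((3 - 26 + I*√26)/(-16)) = 1/(-(-23 + I*√26)/16) = 1/(23/16 - I*√26/16)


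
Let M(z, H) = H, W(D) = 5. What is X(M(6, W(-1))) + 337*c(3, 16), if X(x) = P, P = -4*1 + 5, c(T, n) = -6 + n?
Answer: 3371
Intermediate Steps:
P = 1 (P = -4 + 5 = 1)
X(x) = 1
X(M(6, W(-1))) + 337*c(3, 16) = 1 + 337*(-6 + 16) = 1 + 337*10 = 1 + 3370 = 3371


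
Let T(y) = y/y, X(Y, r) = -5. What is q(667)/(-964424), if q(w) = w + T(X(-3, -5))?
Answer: -167/241106 ≈ -0.00069264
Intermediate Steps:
T(y) = 1
q(w) = 1 + w (q(w) = w + 1 = 1 + w)
q(667)/(-964424) = (1 + 667)/(-964424) = 668*(-1/964424) = -167/241106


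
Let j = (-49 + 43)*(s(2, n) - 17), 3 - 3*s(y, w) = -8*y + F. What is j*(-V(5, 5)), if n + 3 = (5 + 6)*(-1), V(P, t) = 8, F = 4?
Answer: -576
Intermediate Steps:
n = -14 (n = -3 + (5 + 6)*(-1) = -3 + 11*(-1) = -3 - 11 = -14)
s(y, w) = -⅓ + 8*y/3 (s(y, w) = 1 - (-8*y + 4)/3 = 1 - (4 - 8*y)/3 = 1 + (-4/3 + 8*y/3) = -⅓ + 8*y/3)
j = 72 (j = (-49 + 43)*((-⅓ + (8/3)*2) - 17) = -6*((-⅓ + 16/3) - 17) = -6*(5 - 17) = -6*(-12) = 72)
j*(-V(5, 5)) = 72*(-1*8) = 72*(-8) = -576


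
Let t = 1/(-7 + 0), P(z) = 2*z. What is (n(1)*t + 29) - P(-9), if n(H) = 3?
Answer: 326/7 ≈ 46.571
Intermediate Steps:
t = -1/7 (t = 1/(-7) = -1/7 ≈ -0.14286)
(n(1)*t + 29) - P(-9) = (3*(-1/7) + 29) - 2*(-9) = (-3/7 + 29) - 1*(-18) = 200/7 + 18 = 326/7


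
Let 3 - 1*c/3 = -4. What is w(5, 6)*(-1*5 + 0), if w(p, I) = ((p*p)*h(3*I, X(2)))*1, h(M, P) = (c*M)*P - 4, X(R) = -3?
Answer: 142250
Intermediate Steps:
c = 21 (c = 9 - 3*(-4) = 9 + 12 = 21)
h(M, P) = -4 + 21*M*P (h(M, P) = (21*M)*P - 4 = 21*M*P - 4 = -4 + 21*M*P)
w(p, I) = p²*(-4 - 189*I) (w(p, I) = ((p*p)*(-4 + 21*(3*I)*(-3)))*1 = (p²*(-4 - 189*I))*1 = p²*(-4 - 189*I))
w(5, 6)*(-1*5 + 0) = (5²*(-4 - 189*6))*(-1*5 + 0) = (25*(-4 - 1134))*(-5 + 0) = (25*(-1138))*(-5) = -28450*(-5) = 142250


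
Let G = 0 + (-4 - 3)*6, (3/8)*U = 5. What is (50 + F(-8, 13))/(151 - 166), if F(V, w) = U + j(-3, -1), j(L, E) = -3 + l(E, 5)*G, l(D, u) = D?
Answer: -307/45 ≈ -6.8222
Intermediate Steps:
U = 40/3 (U = (8/3)*5 = 40/3 ≈ 13.333)
G = -42 (G = 0 - 7*6 = 0 - 42 = -42)
j(L, E) = -3 - 42*E (j(L, E) = -3 + E*(-42) = -3 - 42*E)
F(V, w) = 157/3 (F(V, w) = 40/3 + (-3 - 42*(-1)) = 40/3 + (-3 + 42) = 40/3 + 39 = 157/3)
(50 + F(-8, 13))/(151 - 166) = (50 + 157/3)/(151 - 166) = (307/3)/(-15) = (307/3)*(-1/15) = -307/45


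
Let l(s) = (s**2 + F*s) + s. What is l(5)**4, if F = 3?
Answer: 4100625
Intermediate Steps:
l(s) = s**2 + 4*s (l(s) = (s**2 + 3*s) + s = s**2 + 4*s)
l(5)**4 = (5*(4 + 5))**4 = (5*9)**4 = 45**4 = 4100625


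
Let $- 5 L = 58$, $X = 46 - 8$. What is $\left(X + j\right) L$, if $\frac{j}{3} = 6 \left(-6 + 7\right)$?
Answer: $- \frac{3248}{5} \approx -649.6$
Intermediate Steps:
$X = 38$ ($X = 46 - 8 = 38$)
$L = - \frac{58}{5}$ ($L = \left(- \frac{1}{5}\right) 58 = - \frac{58}{5} \approx -11.6$)
$j = 18$ ($j = 3 \cdot 6 \left(-6 + 7\right) = 3 \cdot 6 \cdot 1 = 3 \cdot 6 = 18$)
$\left(X + j\right) L = \left(38 + 18\right) \left(- \frac{58}{5}\right) = 56 \left(- \frac{58}{5}\right) = - \frac{3248}{5}$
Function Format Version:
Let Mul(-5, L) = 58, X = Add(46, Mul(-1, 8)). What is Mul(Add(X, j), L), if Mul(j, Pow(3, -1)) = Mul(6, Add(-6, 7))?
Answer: Rational(-3248, 5) ≈ -649.60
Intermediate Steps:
X = 38 (X = Add(46, -8) = 38)
L = Rational(-58, 5) (L = Mul(Rational(-1, 5), 58) = Rational(-58, 5) ≈ -11.600)
j = 18 (j = Mul(3, Mul(6, Add(-6, 7))) = Mul(3, Mul(6, 1)) = Mul(3, 6) = 18)
Mul(Add(X, j), L) = Mul(Add(38, 18), Rational(-58, 5)) = Mul(56, Rational(-58, 5)) = Rational(-3248, 5)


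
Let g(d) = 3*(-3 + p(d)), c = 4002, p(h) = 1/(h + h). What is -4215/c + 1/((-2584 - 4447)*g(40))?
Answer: -7082817215/6724996818 ≈ -1.0532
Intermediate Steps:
p(h) = 1/(2*h)
g(d) = -9 + 3/(2*d) (g(d) = 3*(-3 + 1/(2*d)) = -9 + 3/(2*d))
-4215/c + 1/((-2584 - 4447)*g(40)) = -4215/4002 + 1/((-2584 - 4447)*(-9 + (3/2)/40)) = -4215*1/4002 + 1/((-7031)*(-9 + (3/2)*(1/40))) = -1405/1334 - 1/(7031*(-9 + 3/80)) = -1405/1334 - 1/(7031*(-717/80)) = -1405/1334 - 1/7031*(-80/717) = -1405/1334 + 80/5041227 = -7082817215/6724996818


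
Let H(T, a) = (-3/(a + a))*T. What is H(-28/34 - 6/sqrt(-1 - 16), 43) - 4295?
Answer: -3139624/731 - 9*I*sqrt(17)/731 ≈ -4295.0 - 0.050763*I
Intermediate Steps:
H(T, a) = -3*T/(2*a) (H(T, a) = (-3/(2*a))*T = -3*T/(2*a))
H(-28/34 - 6/sqrt(-1 - 16), 43) - 4295 = -3/2*(-28/34 - 6/sqrt(-1 - 16))/43 - 4295 = -3/2*(-28*1/34 - 6*(-I*sqrt(17)/17))*1/43 - 4295 = -3/2*(-14/17 - 6*(-I*sqrt(17)/17))*1/43 - 4295 = -3/2*(-14/17 - (-6)*I*sqrt(17)/17)*1/43 - 4295 = -3/2*(-14/17 + 6*I*sqrt(17)/17)*1/43 - 4295 = (21/731 - 9*I*sqrt(17)/731) - 4295 = -3139624/731 - 9*I*sqrt(17)/731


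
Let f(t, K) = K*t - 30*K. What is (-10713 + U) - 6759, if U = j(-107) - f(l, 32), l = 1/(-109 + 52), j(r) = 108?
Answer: -934996/57 ≈ -16403.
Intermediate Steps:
l = -1/57 (l = 1/(-57) = -1/57 ≈ -0.017544)
f(t, K) = -30*K + K*t
U = 60908/57 (U = 108 - 32*(-30 - 1/57) = 108 - 32*(-1711)/57 = 108 - 1*(-54752/57) = 108 + 54752/57 = 60908/57 ≈ 1068.6)
(-10713 + U) - 6759 = (-10713 + 60908/57) - 6759 = -549733/57 - 6759 = -934996/57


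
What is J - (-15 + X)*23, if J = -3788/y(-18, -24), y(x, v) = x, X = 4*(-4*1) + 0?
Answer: 8311/9 ≈ 923.44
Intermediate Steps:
X = -16 (X = 4*(-4) + 0 = -16 + 0 = -16)
J = 1894/9 (J = -3788/(-18) = -3788*(-1/18) = 1894/9 ≈ 210.44)
J - (-15 + X)*23 = 1894/9 - (-15 - 16)*23 = 1894/9 - (-31)*23 = 1894/9 - 1*(-713) = 1894/9 + 713 = 8311/9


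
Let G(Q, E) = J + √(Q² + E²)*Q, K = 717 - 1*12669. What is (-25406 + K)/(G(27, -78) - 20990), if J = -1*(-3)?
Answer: 392016173/217743746 + 1512999*√757/217743746 ≈ 1.9915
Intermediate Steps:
J = 3
K = -11952 (K = 717 - 12669 = -11952)
G(Q, E) = 3 + Q*√(E² + Q²) (G(Q, E) = 3 + √(Q² + E²)*Q = 3 + √(E² + Q²)*Q = 3 + Q*√(E² + Q²))
(-25406 + K)/(G(27, -78) - 20990) = (-25406 - 11952)/((3 + 27*√((-78)² + 27²)) - 20990) = -37358/((3 + 27*√(6084 + 729)) - 20990) = -37358/((3 + 27*√6813) - 20990) = -37358/((3 + 27*(3*√757)) - 20990) = -37358/((3 + 81*√757) - 20990) = -37358/(-20987 + 81*√757)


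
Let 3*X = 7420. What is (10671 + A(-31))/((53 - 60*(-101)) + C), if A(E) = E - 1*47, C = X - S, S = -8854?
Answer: 31779/52321 ≈ 0.60739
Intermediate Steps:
X = 7420/3 (X = (⅓)*7420 = 7420/3 ≈ 2473.3)
C = 33982/3 (C = 7420/3 - 1*(-8854) = 7420/3 + 8854 = 33982/3 ≈ 11327.)
A(E) = -47 + E (A(E) = E - 47 = -47 + E)
(10671 + A(-31))/((53 - 60*(-101)) + C) = (10671 + (-47 - 31))/((53 - 60*(-101)) + 33982/3) = (10671 - 78)/((53 + 6060) + 33982/3) = 10593/(6113 + 33982/3) = 10593/(52321/3) = 10593*(3/52321) = 31779/52321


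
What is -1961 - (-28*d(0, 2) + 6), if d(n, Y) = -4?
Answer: -2079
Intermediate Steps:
-1961 - (-28*d(0, 2) + 6) = -1961 - (-28*(-4) + 6) = -1961 - (112 + 6) = -1961 - 1*118 = -1961 - 118 = -2079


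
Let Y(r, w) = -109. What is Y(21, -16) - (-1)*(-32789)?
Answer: -32898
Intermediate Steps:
Y(21, -16) - (-1)*(-32789) = -109 - (-1)*(-32789) = -109 - 1*32789 = -109 - 32789 = -32898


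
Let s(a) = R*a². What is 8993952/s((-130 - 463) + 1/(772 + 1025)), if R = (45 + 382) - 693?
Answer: -907604710749/9439225995325 ≈ -0.096152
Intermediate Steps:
R = -266 (R = 427 - 693 = -266)
s(a) = -266*a²
8993952/s((-130 - 463) + 1/(772 + 1025)) = 8993952/((-266*((-130 - 463) + 1/(772 + 1025))²)) = 8993952/((-266*(-593 + 1/1797)²)) = 8993952/((-266*(-1065620/1797)²)) = 8993952/((-266*1135545984400/3229209)) = 8993952/(-302055231850400/3229209) = 8993952*(-3229209/302055231850400) = -907604710749/9439225995325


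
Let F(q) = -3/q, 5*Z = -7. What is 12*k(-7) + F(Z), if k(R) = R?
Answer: -573/7 ≈ -81.857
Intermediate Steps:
Z = -7/5 (Z = (⅕)*(-7) = -7/5 ≈ -1.4000)
12*k(-7) + F(Z) = 12*(-7) - 3/(-7/5) = -84 - 3*(-5/7) = -84 + 15/7 = -573/7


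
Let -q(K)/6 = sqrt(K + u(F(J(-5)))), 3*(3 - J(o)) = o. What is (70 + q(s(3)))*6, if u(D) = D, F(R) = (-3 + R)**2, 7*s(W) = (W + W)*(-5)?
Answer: 420 - 12*I*sqrt(665)/7 ≈ 420.0 - 44.207*I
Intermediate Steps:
s(W) = -10*W/7 (s(W) = ((W + W)*(-5))/7 = ((2*W)*(-5))/7 = (-10*W)/7 = -10*W/7)
J(o) = 3 - o/3
q(K) = -6*sqrt(25/9 + K) (q(K) = -6*sqrt(K + (-3 + (3 - 1/3*(-5)))**2) = -6*sqrt(K + (-3 + (3 + 5/3))**2) = -6*sqrt(K + (-3 + 14/3)**2) = -6*sqrt(K + (5/3)**2) = -6*sqrt(K + 25/9) = -6*sqrt(25/9 + K))
(70 + q(s(3)))*6 = (70 - 2*sqrt(25 + 9*(-10/7*3)))*6 = (70 - 2*sqrt(25 + 9*(-30/7)))*6 = (70 - 2*sqrt(25 - 270/7))*6 = (70 - 2*I*sqrt(665)/7)*6 = 420 - 12*I*sqrt(665)/7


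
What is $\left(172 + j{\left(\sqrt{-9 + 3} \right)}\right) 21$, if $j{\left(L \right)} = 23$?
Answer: $4095$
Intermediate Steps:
$\left(172 + j{\left(\sqrt{-9 + 3} \right)}\right) 21 = \left(172 + 23\right) 21 = 195 \cdot 21 = 4095$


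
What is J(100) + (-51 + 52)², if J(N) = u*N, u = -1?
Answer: -99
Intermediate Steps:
J(N) = -N
J(100) + (-51 + 52)² = -1*100 + (-51 + 52)² = -100 + 1² = -100 + 1 = -99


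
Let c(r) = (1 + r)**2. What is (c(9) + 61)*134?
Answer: 21574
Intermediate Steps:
(c(9) + 61)*134 = ((1 + 9)**2 + 61)*134 = (10**2 + 61)*134 = (100 + 61)*134 = 161*134 = 21574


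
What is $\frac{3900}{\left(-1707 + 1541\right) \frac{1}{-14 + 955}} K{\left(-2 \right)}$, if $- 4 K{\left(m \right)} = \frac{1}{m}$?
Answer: $- \frac{917475}{332} \approx -2763.5$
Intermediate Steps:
$K{\left(m \right)} = - \frac{1}{4 m}$
$\frac{3900}{\left(-1707 + 1541\right) \frac{1}{-14 + 955}} K{\left(-2 \right)} = \frac{3900}{\left(-1707 + 1541\right) \frac{1}{-14 + 955}} \left(- \frac{1}{4 \left(-2\right)}\right) = \frac{3900}{\left(-166\right) \frac{1}{941}} \left(\left(- \frac{1}{4}\right) \left(- \frac{1}{2}\right)\right) = \frac{3900}{\left(-166\right) \frac{1}{941}} \cdot \frac{1}{8} = \frac{3900}{- \frac{166}{941}} \cdot \frac{1}{8} = 3900 \left(- \frac{941}{166}\right) \frac{1}{8} = \left(- \frac{1834950}{83}\right) \frac{1}{8} = - \frac{917475}{332}$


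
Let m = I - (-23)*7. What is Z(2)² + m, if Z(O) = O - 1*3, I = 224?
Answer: 386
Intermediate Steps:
Z(O) = -3 + O (Z(O) = O - 3 = -3 + O)
m = 385 (m = 224 - (-23)*7 = 224 - 1*(-161) = 224 + 161 = 385)
Z(2)² + m = (-3 + 2)² + 385 = (-1)² + 385 = 1 + 385 = 386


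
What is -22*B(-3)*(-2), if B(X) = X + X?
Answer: -264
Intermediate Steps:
B(X) = 2*X
-22*B(-3)*(-2) = -44*(-3)*(-2) = -22*(-6)*(-2) = 132*(-2) = -264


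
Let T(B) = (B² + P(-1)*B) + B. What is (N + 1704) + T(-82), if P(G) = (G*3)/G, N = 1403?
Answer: 9503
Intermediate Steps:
P(G) = 3 (P(G) = (3*G)/G = 3)
T(B) = B² + 4*B (T(B) = (B² + 3*B) + B = B² + 4*B)
(N + 1704) + T(-82) = (1403 + 1704) - 82*(4 - 82) = 3107 - 82*(-78) = 3107 + 6396 = 9503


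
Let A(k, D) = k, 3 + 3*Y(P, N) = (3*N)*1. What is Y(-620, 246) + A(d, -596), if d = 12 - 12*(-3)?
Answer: 293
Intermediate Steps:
Y(P, N) = -1 + N (Y(P, N) = -1 + ((3*N)*1)/3 = -1 + (3*N)/3 = -1 + N)
d = 48 (d = 12 + 36 = 48)
Y(-620, 246) + A(d, -596) = (-1 + 246) + 48 = 245 + 48 = 293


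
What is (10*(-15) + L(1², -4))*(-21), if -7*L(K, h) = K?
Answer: 3153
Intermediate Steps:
L(K, h) = -K/7
(10*(-15) + L(1², -4))*(-21) = (10*(-15) - ⅐*1²)*(-21) = (-150 - ⅐*1)*(-21) = (-150 - ⅐)*(-21) = -1051/7*(-21) = 3153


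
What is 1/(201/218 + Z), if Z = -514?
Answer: -218/111851 ≈ -0.0019490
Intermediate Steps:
1/(201/218 + Z) = 1/(201/218 - 514) = 1/(-111851/218) = -218/111851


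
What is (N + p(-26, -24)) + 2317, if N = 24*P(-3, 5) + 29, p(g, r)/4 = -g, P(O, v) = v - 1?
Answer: 2546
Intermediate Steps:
P(O, v) = -1 + v
p(g, r) = -4*g (p(g, r) = 4*(-g) = -4*g)
N = 125 (N = 24*(-1 + 5) + 29 = 24*4 + 29 = 96 + 29 = 125)
(N + p(-26, -24)) + 2317 = (125 - 4*(-26)) + 2317 = (125 + 104) + 2317 = 229 + 2317 = 2546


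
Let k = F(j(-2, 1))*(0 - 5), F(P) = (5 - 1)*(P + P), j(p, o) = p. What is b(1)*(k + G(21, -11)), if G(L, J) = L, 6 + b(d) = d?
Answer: -505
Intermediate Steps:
b(d) = -6 + d
F(P) = 8*P (F(P) = 4*(2*P) = 8*P)
k = 80 (k = (8*(-2))*(0 - 5) = -16*(-5) = 80)
b(1)*(k + G(21, -11)) = (-6 + 1)*(80 + 21) = -5*101 = -505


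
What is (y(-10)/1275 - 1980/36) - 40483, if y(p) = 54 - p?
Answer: -51685886/1275 ≈ -40538.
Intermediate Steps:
(y(-10)/1275 - 1980/36) - 40483 = ((54 - 1*(-10))/1275 - 1980/36) - 40483 = ((54 + 10)*(1/1275) - 1980*1/36) - 40483 = (64*(1/1275) - 55) - 40483 = (64/1275 - 55) - 40483 = -70061/1275 - 40483 = -51685886/1275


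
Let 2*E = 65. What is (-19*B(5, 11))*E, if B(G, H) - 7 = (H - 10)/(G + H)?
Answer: -139555/32 ≈ -4361.1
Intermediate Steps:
E = 65/2 (E = (½)*65 = 65/2 ≈ 32.500)
B(G, H) = 7 + (-10 + H)/(G + H) (B(G, H) = 7 + (H - 10)/(G + H) = 7 + (-10 + H)/(G + H))
(-19*B(5, 11))*E = -19*(-10 + 7*5 + 8*11)/(5 + 11)*(65/2) = -19*(-10 + 35 + 88)/16*(65/2) = -19*113/16*(65/2) = -2147/16*65/2 = -139555/32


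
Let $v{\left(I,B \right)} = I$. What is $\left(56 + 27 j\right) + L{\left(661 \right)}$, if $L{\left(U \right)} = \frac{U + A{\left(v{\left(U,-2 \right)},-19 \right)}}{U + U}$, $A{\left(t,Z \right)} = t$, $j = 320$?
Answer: $8697$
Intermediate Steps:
$L{\left(U \right)} = 1$ ($L{\left(U \right)} = \frac{U + U}{U + U} = \frac{2 U}{2 U} = 2 U \frac{1}{2 U} = 1$)
$\left(56 + 27 j\right) + L{\left(661 \right)} = \left(56 + 27 \cdot 320\right) + 1 = \left(56 + 8640\right) + 1 = 8696 + 1 = 8697$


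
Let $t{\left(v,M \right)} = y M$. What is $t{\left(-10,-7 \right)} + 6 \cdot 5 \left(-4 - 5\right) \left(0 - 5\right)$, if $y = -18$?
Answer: $1476$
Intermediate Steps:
$t{\left(v,M \right)} = - 18 M$
$t{\left(-10,-7 \right)} + 6 \cdot 5 \left(-4 - 5\right) \left(0 - 5\right) = \left(-18\right) \left(-7\right) + 6 \cdot 5 \left(-4 - 5\right) \left(0 - 5\right) = 126 + 30 \left(\left(-9\right) \left(-5\right)\right) = 126 + 30 \cdot 45 = 126 + 1350 = 1476$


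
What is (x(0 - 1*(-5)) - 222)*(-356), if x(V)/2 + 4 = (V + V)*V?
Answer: 46280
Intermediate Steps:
x(V) = -8 + 4*V**2 (x(V) = -8 + 2*((V + V)*V) = -8 + 2*((2*V)*V) = -8 + 2*(2*V**2) = -8 + 4*V**2)
(x(0 - 1*(-5)) - 222)*(-356) = ((-8 + 4*(0 - 1*(-5))**2) - 222)*(-356) = ((-8 + 4*(0 + 5)**2) - 222)*(-356) = ((-8 + 4*5**2) - 222)*(-356) = ((-8 + 4*25) - 222)*(-356) = ((-8 + 100) - 222)*(-356) = (92 - 222)*(-356) = -130*(-356) = 46280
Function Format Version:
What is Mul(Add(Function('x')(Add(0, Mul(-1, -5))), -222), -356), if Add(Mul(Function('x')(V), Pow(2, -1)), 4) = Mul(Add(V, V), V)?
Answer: 46280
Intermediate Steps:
Function('x')(V) = Add(-8, Mul(4, Pow(V, 2))) (Function('x')(V) = Add(-8, Mul(2, Mul(Add(V, V), V))) = Add(-8, Mul(2, Mul(Mul(2, V), V))) = Add(-8, Mul(2, Mul(2, Pow(V, 2)))) = Add(-8, Mul(4, Pow(V, 2))))
Mul(Add(Function('x')(Add(0, Mul(-1, -5))), -222), -356) = Mul(Add(Add(-8, Mul(4, Pow(Add(0, Mul(-1, -5)), 2))), -222), -356) = Mul(Add(Add(-8, Mul(4, Pow(Add(0, 5), 2))), -222), -356) = Mul(Add(Add(-8, Mul(4, Pow(5, 2))), -222), -356) = Mul(Add(Add(-8, Mul(4, 25)), -222), -356) = Mul(Add(Add(-8, 100), -222), -356) = Mul(Add(92, -222), -356) = Mul(-130, -356) = 46280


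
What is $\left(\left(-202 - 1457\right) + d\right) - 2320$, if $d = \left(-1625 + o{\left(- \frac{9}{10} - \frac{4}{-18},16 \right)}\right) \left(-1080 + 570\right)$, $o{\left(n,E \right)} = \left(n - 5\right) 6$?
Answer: $842145$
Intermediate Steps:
$o{\left(n,E \right)} = -30 + 6 n$ ($o{\left(n,E \right)} = \left(-5 + n\right) 6 = -30 + 6 n$)
$d = 846124$ ($d = \left(-1625 - \left(30 - 6 \left(- \frac{9}{10} - \frac{4}{-18}\right)\right)\right) \left(-1080 + 570\right) = \left(-1625 - \left(30 - 6 \left(\left(-9\right) \frac{1}{10} - - \frac{2}{9}\right)\right)\right) \left(-510\right) = \left(-1625 - \left(30 - 6 \left(- \frac{9}{10} + \frac{2}{9}\right)\right)\right) \left(-510\right) = \left(-1625 + \left(-30 + 6 \left(- \frac{61}{90}\right)\right)\right) \left(-510\right) = \left(-1625 - \frac{511}{15}\right) \left(-510\right) = \left(- \frac{24886}{15}\right) \left(-510\right) = 846124$)
$\left(\left(-202 - 1457\right) + d\right) - 2320 = \left(\left(-202 - 1457\right) + 846124\right) - 2320 = \left(-1659 + 846124\right) - 2320 = 844465 - 2320 = 842145$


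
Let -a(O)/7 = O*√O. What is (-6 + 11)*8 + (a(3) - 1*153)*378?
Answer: -57794 - 7938*√3 ≈ -71543.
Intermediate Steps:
a(O) = -7*O^(3/2) (a(O) = -7*O*√O = -7*O^(3/2))
(-6 + 11)*8 + (a(3) - 1*153)*378 = (-6 + 11)*8 + (-21*√3 - 1*153)*378 = 5*8 + (-21*√3 - 153)*378 = 40 + (-21*√3 - 153)*378 = 40 + (-153 - 21*√3)*378 = 40 + (-57834 - 7938*√3) = -57794 - 7938*√3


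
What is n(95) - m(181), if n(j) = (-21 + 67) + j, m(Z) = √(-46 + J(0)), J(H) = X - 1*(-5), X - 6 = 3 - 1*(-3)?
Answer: 141 - I*√29 ≈ 141.0 - 5.3852*I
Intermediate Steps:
X = 12 (X = 6 + (3 - 1*(-3)) = 6 + (3 + 3) = 6 + 6 = 12)
J(H) = 17 (J(H) = 12 - 1*(-5) = 12 + 5 = 17)
m(Z) = I*√29 (m(Z) = √(-46 + 17) = √(-29) = I*√29)
n(j) = 46 + j
n(95) - m(181) = (46 + 95) - I*√29 = 141 - I*√29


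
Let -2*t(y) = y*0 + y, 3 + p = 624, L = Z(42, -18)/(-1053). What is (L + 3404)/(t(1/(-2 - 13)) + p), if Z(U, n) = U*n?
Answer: 1327840/242203 ≈ 5.4823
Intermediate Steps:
L = 28/39 (L = (42*(-18))/(-1053) = -756*(-1/1053) = 28/39 ≈ 0.71795)
p = 621 (p = -3 + 624 = 621)
t(y) = -y/2 (t(y) = -(y*0 + y)/2 = -(0 + y)/2 = -y/2)
(L + 3404)/(t(1/(-2 - 13)) + p) = (28/39 + 3404)/(-1/(2*(-2 - 13)) + 621) = 132784/(39*(-1/2/(-15) + 621)) = 132784/(39*(-1/2*(-1/15) + 621)) = 132784/(39*(1/30 + 621)) = 132784/(39*(18631/30)) = (132784/39)*(30/18631) = 1327840/242203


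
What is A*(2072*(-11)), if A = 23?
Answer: -524216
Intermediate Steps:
A*(2072*(-11)) = 23*(2072*(-11)) = 23*(-22792) = -524216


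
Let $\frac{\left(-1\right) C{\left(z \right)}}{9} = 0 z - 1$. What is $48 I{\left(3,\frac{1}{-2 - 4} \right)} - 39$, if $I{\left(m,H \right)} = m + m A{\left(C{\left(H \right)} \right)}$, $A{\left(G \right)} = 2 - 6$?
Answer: $-471$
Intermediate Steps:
$C{\left(z \right)} = 9$ ($C{\left(z \right)} = - 9 \left(0 z - 1\right) = - 9 \left(0 - 1\right) = \left(-9\right) \left(-1\right) = 9$)
$A{\left(G \right)} = -4$ ($A{\left(G \right)} = 2 - 6 = -4$)
$I{\left(m,H \right)} = - 3 m$ ($I{\left(m,H \right)} = m + m \left(-4\right) = m - 4 m = - 3 m$)
$48 I{\left(3,\frac{1}{-2 - 4} \right)} - 39 = 48 \left(\left(-3\right) 3\right) - 39 = 48 \left(-9\right) - 39 = -432 - 39 = -471$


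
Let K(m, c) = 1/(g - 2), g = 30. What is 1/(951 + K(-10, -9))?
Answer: 28/26629 ≈ 0.0010515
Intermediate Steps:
K(m, c) = 1/28 (K(m, c) = 1/(30 - 2) = 1/28)
1/(951 + K(-10, -9)) = 1/(951 + 1/28) = 1/(26629/28) = 28/26629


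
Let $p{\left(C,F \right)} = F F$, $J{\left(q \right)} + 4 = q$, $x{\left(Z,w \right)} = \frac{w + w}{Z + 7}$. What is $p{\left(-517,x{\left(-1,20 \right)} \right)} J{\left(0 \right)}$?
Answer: $- \frac{1600}{9} \approx -177.78$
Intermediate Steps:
$x{\left(Z,w \right)} = \frac{2 w}{7 + Z}$
$J{\left(q \right)} = -4 + q$
$p{\left(C,F \right)} = F^{2}$
$p{\left(-517,x{\left(-1,20 \right)} \right)} J{\left(0 \right)} = \left(2 \cdot 20 \frac{1}{7 - 1}\right)^{2} \left(-4 + 0\right) = \left(2 \cdot 20 \cdot \frac{1}{6}\right)^{2} \left(-4\right) = \left(\frac{20}{3}\right)^{2} \left(-4\right) = \frac{400}{9} \left(-4\right) = - \frac{1600}{9}$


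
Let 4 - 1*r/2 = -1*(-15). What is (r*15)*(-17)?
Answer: 5610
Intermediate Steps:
r = -22 (r = 8 - (-2)*(-15) = 8 - 2*15 = 8 - 30 = -22)
(r*15)*(-17) = -22*15*(-17) = -330*(-17) = 5610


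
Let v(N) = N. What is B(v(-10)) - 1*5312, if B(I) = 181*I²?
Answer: 12788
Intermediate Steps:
B(v(-10)) - 1*5312 = 181*(-10)² - 1*5312 = 181*100 - 5312 = 18100 - 5312 = 12788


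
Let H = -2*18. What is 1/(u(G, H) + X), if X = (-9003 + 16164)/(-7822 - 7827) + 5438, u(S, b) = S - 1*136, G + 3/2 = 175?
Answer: 31298/171357877 ≈ 0.00018265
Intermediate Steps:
G = 347/2 (G = -3/2 + 175 = 347/2 ≈ 173.50)
H = -36
u(S, b) = -136 + S (u(S, b) = S - 136 = -136 + S)
X = 85092101/15649 (X = 7161/(-15649) + 5438 = 7161*(-1/15649) + 5438 = -7161/15649 + 5438 = 85092101/15649 ≈ 5437.5)
1/(u(G, H) + X) = 1/((-136 + 347/2) + 85092101/15649) = 1/(75/2 + 85092101/15649) = 1/(171357877/31298) = 31298/171357877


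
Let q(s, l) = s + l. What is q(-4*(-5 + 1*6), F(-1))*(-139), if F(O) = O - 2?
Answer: 973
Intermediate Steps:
F(O) = -2 + O
q(s, l) = l + s
q(-4*(-5 + 1*6), F(-1))*(-139) = ((-2 - 1) - 4*(-5 + 1*6))*(-139) = (-3 - 4*(-5 + 6))*(-139) = (-3 - 4*1)*(-139) = (-3 - 4)*(-139) = -7*(-139) = 973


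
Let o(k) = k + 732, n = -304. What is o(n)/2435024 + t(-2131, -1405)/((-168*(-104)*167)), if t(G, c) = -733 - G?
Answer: 48468669/74010119456 ≈ 0.00065489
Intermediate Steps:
o(k) = 732 + k
o(n)/2435024 + t(-2131, -1405)/((-168*(-104)*167)) = (732 - 304)/2435024 + (-733 - 1*(-2131))/((-168*(-104)*167)) = 428*(1/2435024) + (-733 + 2131)/((17472*167)) = 107/608756 + 1398/2917824 = 107/608756 + 1398*(1/2917824) = 107/608756 + 233/486304 = 48468669/74010119456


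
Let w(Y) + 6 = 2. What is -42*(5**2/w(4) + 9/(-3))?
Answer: 777/2 ≈ 388.50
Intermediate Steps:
w(Y) = -4 (w(Y) = -6 + 2 = -4)
-42*(5**2/w(4) + 9/(-3)) = -42*(5**2/(-4) + 9/(-3)) = -42*(25*(-1/4) + 9*(-1/3)) = -42*(-25/4 - 3) = -42*(-37/4) = 777/2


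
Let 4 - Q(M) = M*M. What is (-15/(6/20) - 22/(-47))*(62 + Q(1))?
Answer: -151320/47 ≈ -3219.6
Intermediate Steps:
Q(M) = 4 - M**2 (Q(M) = 4 - M*M = 4 - M**2)
(-15/(6/20) - 22/(-47))*(62 + Q(1)) = (-15/(6/20) - 22/(-47))*(62 + (4 - 1*1**2)) = (-15/(6*(1/20)) - 22*(-1/47))*(62 + (4 - 1*1)) = (-15/3/10 + 22/47)*(62 + (4 - 1)) = (-15*10/3 + 22/47)*(62 + 3) = (-50 + 22/47)*65 = -2328/47*65 = -151320/47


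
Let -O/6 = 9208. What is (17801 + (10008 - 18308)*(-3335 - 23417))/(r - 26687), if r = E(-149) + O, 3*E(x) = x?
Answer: -666178203/245954 ≈ -2708.5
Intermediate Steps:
O = -55248 (O = -6*9208 = -55248)
E(x) = x/3
r = -165893/3 (r = (⅓)*(-149) - 55248 = -149/3 - 55248 = -165893/3 ≈ -55298.)
(17801 + (10008 - 18308)*(-3335 - 23417))/(r - 26687) = (17801 + (10008 - 18308)*(-3335 - 23417))/(-165893/3 - 26687) = (17801 - 8300*(-26752))/(-245954/3) = (17801 + 222041600)*(-3/245954) = 222059401*(-3/245954) = -666178203/245954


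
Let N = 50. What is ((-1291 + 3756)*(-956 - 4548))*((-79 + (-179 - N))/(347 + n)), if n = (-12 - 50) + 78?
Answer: 379886080/33 ≈ 1.1512e+7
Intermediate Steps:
n = 16 (n = -62 + 78 = 16)
((-1291 + 3756)*(-956 - 4548))*((-79 + (-179 - N))/(347 + n)) = ((-1291 + 3756)*(-956 - 4548))*((-79 + (-179 - 1*50))/(347 + 16)) = (2465*(-5504))*((-79 + (-179 - 50))/363) = -13567360*(-79 - 229)/363 = -(-4178746880)/363 = -13567360*(-28/33) = 379886080/33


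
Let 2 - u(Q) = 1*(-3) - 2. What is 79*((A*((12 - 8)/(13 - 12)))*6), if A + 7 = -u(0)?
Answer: -26544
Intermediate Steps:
u(Q) = 7 (u(Q) = 2 - (1*(-3) - 2) = 2 - (-3 - 2) = 2 - 1*(-5) = 2 + 5 = 7)
A = -14 (A = -7 - 1*7 = -7 - 7 = -14)
79*((A*((12 - 8)/(13 - 12)))*6) = 79*(-14*(12 - 8)/(13 - 12)*6) = 79*(-56/1*6) = 79*(-56*6) = 79*(-336) = -26544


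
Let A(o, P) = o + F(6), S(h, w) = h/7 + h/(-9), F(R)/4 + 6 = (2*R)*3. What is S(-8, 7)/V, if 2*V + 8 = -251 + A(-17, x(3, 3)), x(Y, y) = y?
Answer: 8/2457 ≈ 0.0032560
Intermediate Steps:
F(R) = -24 + 24*R (F(R) = -24 + 4*((2*R)*3) = -24 + 4*(6*R) = -24 + 24*R)
S(h, w) = 2*h/63 (S(h, w) = h*(⅐) + h*(-⅑) = h/7 - h/9 = 2*h/63)
A(o, P) = 120 + o (A(o, P) = o + (-24 + 24*6) = o + (-24 + 144) = o + 120 = 120 + o)
V = -78 (V = -4 + (-251 + (120 - 17))/2 = -4 + (-251 + 103)/2 = -4 + (½)*(-148) = -4 - 74 = -78)
S(-8, 7)/V = ((2/63)*(-8))/(-78) = -16/63*(-1/78) = 8/2457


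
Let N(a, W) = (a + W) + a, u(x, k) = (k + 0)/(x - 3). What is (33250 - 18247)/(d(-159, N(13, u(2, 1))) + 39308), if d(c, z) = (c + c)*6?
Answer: 15003/37400 ≈ 0.40115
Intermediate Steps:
u(x, k) = k/(-3 + x)
N(a, W) = W + 2*a (N(a, W) = (W + a) + a = W + 2*a)
d(c, z) = 12*c (d(c, z) = (2*c)*6 = 12*c)
(33250 - 18247)/(d(-159, N(13, u(2, 1))) + 39308) = (33250 - 18247)/(12*(-159) + 39308) = 15003/(-1908 + 39308) = 15003/37400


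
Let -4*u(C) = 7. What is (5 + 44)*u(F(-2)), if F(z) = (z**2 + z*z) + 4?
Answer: -343/4 ≈ -85.750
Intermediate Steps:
F(z) = 4 + 2*z**2 (F(z) = (z**2 + z**2) + 4 = 2*z**2 + 4 = 4 + 2*z**2)
u(C) = -7/4 (u(C) = -1/4*7 = -7/4)
(5 + 44)*u(F(-2)) = (5 + 44)*(-7/4) = 49*(-7/4) = -343/4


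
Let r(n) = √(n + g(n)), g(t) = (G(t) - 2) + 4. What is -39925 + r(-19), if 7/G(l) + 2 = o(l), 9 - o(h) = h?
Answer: -39925 + I*√11310/26 ≈ -39925.0 + 4.0903*I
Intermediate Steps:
o(h) = 9 - h
G(l) = 7/(7 - l) (G(l) = 7/(-2 + (9 - l)) = 7/(7 - l))
g(t) = 2 - 7/(-7 + t) (g(t) = (-7/(-7 + t) - 2) + 4 = (-2 - 7/(-7 + t)) + 4 = 2 - 7/(-7 + t))
r(n) = √(n + (-21 + 2*n)/(-7 + n))
-39925 + r(-19) = -39925 + √((-7 + (-7 - 19)*(2 - 19))/(-7 - 19)) = -39925 + √((-7 - 26*(-17))/(-26)) = -39925 + √(-(-7 + 442)/26) = -39925 + √(-1/26*435) = -39925 + √(-435/26) = -39925 + I*√11310/26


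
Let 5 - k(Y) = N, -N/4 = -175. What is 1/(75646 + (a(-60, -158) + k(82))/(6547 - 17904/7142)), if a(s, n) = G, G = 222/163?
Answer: 3809372755/288163407676757 ≈ 1.3219e-5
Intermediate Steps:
G = 222/163 (G = 222*(1/163) = 222/163 ≈ 1.3620)
a(s, n) = 222/163
N = 700 (N = -4*(-175) = 700)
k(Y) = -695 (k(Y) = 5 - 1*700 = 5 - 700 = -695)
1/(75646 + (a(-60, -158) + k(82))/(6547 - 17904/7142)) = 1/(75646 + (222/163 - 695)/(6547 - 17904/7142)) = 1/(75646 - 113063/(163*(6547 - 17904*1/7142))) = 1/(75646 - 113063/(163*(6547 - 8952/3571))) = 1/(75646 - 113063/(163*23370385/3571)) = 1/(75646 - 113063/163*3571/23370385) = 1/(75646 - 403747973/3809372755) = 1/(288163407676757/3809372755) = 3809372755/288163407676757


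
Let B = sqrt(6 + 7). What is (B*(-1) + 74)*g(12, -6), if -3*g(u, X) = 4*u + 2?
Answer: -3700/3 + 50*sqrt(13)/3 ≈ -1173.2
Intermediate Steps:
B = sqrt(13) ≈ 3.6056
g(u, X) = -2/3 - 4*u/3 (g(u, X) = -(4*u + 2)/3 = -(2 + 4*u)/3 = -2/3 - 4*u/3)
(B*(-1) + 74)*g(12, -6) = (sqrt(13)*(-1) + 74)*(-2/3 - 4/3*12) = (-sqrt(13) + 74)*(-2/3 - 16) = (74 - sqrt(13))*(-50/3) = -3700/3 + 50*sqrt(13)/3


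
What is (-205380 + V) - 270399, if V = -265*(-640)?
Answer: -306179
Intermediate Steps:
V = 169600
(-205380 + V) - 270399 = (-205380 + 169600) - 270399 = -35780 - 270399 = -306179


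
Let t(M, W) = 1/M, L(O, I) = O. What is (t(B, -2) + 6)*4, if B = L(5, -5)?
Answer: 124/5 ≈ 24.800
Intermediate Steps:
B = 5
(t(B, -2) + 6)*4 = (1/5 + 6)*4 = (⅕ + 6)*4 = (31/5)*4 = 124/5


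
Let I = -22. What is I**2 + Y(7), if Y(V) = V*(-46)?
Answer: 162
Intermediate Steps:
Y(V) = -46*V
I**2 + Y(7) = (-22)**2 - 46*7 = 484 - 322 = 162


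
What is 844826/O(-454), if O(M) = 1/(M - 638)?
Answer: -922549992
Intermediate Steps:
O(M) = 1/(-638 + M)
844826/O(-454) = 844826/(1/(-638 - 454)) = 844826/(1/(-1092)) = 844826/(-1/1092) = 844826*(-1092) = -922549992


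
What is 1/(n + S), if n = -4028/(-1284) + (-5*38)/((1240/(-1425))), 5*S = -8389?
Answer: -199020/289836041 ≈ -0.00068666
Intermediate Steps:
S = -8389/5 (S = (⅕)*(-8389) = -8389/5 ≈ -1677.8)
n = 8815943/39804 (n = -4028*(-1/1284) - 190/(1240*(-1/1425)) = 1007/321 - 190/(-248/285) = 1007/321 - 190*(-285/248) = 1007/321 + 27075/124 = 8815943/39804 ≈ 221.48)
1/(n + S) = 1/(8815943/39804 - 8389/5) = 1/(-289836041/199020) = -199020/289836041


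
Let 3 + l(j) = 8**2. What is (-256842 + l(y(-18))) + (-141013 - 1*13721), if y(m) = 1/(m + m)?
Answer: -411515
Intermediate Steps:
y(m) = 1/(2*m)
l(j) = 61 (l(j) = -3 + 8**2 = -3 + 64 = 61)
(-256842 + l(y(-18))) + (-141013 - 1*13721) = (-256842 + 61) + (-141013 - 1*13721) = -256781 + (-141013 - 13721) = -256781 - 154734 = -411515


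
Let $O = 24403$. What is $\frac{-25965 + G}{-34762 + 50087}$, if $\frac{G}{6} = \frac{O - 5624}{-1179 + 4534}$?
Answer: $- \frac{86999901}{51415375} \approx -1.6921$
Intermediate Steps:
$G = \frac{112674}{3355}$ ($G = 6 \frac{24403 - 5624}{-1179 + 4534} = 6 \cdot \frac{18779}{3355} = \frac{112674}{3355} \approx 33.584$)
$\frac{-25965 + G}{-34762 + 50087} = \frac{-25965 + \frac{112674}{3355}}{-34762 + 50087} = - \frac{86999901}{3355 \cdot 15325} = \left(- \frac{86999901}{3355}\right) \frac{1}{15325} = - \frac{86999901}{51415375}$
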